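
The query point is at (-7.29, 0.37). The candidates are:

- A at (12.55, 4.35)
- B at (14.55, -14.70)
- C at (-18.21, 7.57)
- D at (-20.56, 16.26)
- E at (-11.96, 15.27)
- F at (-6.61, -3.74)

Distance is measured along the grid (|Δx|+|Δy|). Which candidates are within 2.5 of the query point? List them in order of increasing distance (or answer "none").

none

Distances from (-7.29, 0.37):
A: |19.84| + |3.98| = 19.84 + 3.98 = 23.82
B: |21.84| + |-15.07| = 21.84 + 15.07 = 36.91
C: |-10.92| + |7.20| = 10.92 + 7.20 = 18.12
D: |-13.27| + |15.89| = 13.27 + 15.89 = 29.16
E: |-4.67| + |14.90| = 4.67 + 14.90 = 19.57
F: |0.68| + |-4.11| = 0.68 + 4.11 = 4.79
Threshold 2.5: none within range.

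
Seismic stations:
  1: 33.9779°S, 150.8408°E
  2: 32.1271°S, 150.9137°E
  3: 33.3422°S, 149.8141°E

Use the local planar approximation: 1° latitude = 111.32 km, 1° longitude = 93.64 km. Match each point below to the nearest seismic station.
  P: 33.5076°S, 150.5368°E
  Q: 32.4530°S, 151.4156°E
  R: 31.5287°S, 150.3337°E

P→1; Q→2; R→2

P at 33.5076°S, 150.5368°E:
  1: √((-0.4703·111.32)² + (0.3040·93.64)²) = √(2740.919956 + 810.345038) = 59.5925 km
  2: √((1.3805·111.32)² + (0.3769·93.64)²) = √(23616.700241 + 1245.589920) = 157.6778 km
  3: √((0.1654·111.32)² + (-0.7227·93.64)²) = √(339.013822 + 4579.719927) = 70.1337 km
  → nearest: 1 (59.5925 km)
Q at 32.4530°S, 151.4156°E:
  1: √((-1.5249·111.32)² + (-0.5748·93.64)²) = √(28815.696689 + 2897.052256) = 178.0807 km
  2: √((0.3259·111.32)² + (-0.5019·93.64)²) = √(1316.179482 + 2208.804108) = 59.3716 km
  3: √((-0.8892·111.32)² + (-1.6015·93.64)²) = √(9798.177515 + 22489.339263) = 179.6873 km
  → nearest: 2 (59.3716 km)
R at 31.5287°S, 150.3337°E:
  1: √((-2.4492·111.32)² + (0.5071·93.64)²) = √(74335.265489 + 2254.810410) = 276.7491 km
  2: √((-0.5984·111.32)² + (0.5800·93.64)²) = √(4437.410074 + 2949.706445) = 85.9483 km
  3: √((-1.8135·111.32)² + (-0.5196·93.64)²) = √(40755.057965 + 2367.342500) = 207.6593 km
  → nearest: 2 (85.9483 km)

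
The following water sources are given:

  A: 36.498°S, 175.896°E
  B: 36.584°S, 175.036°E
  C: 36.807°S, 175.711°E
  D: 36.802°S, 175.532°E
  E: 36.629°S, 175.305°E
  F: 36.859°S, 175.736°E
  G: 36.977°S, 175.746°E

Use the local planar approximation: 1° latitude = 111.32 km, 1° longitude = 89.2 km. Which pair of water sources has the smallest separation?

Pairwise distances:
C–F: √((-0.052·111.32)² + (0.025·89.2)²) = √(33.50835 + 4.97290) = 6.203 km
F–G: √((-0.118·111.32)² + (0.010·89.2)²) = √(172.54819 + 0.79566) = 13.166 km
C–D: √((0.005·111.32)² + (-0.179·89.2)²) = √(0.30980 + 254.93870) = 15.976 km
C–G: √((-0.170·111.32)² + (0.035·89.2)²) = √(358.13292 + 9.74688) = 19.180 km
D–F: √((-0.057·111.32)² + (0.204·89.2)²) = √(40.26207 + 331.12353) = 19.271 km
B–E: √((-0.045·111.32)² + (0.269·89.2)²) = √(25.09409 + 575.75043) = 24.512 km
D–G: √((-0.175·111.32)² + (0.214·89.2)²) = √(379.50936 + 364.38229) = 27.274 km
D–E: √((0.173·111.32)² + (-0.227·89.2)²) = √(370.88443 + 409.99770) = 27.944 km
A–C: √((-0.309·111.32)² + (-0.185·89.2)²) = √(1183.21415 + 272.31600) = 38.151 km
C–E: √((0.178·111.32)² + (-0.406·89.2)²) = √(392.63264 + 1311.54071) = 41.282 km
A–F: √((-0.361·111.32)² + (-0.160·89.2)²) = √(1614.95639 + 203.68998) = 42.646 km
E–F: √((-0.230·111.32)² + (0.431·89.2)²) = √(655.54433 + 1478.03340) = 46.191 km
A–D: √((-0.304·111.32)² + (-0.364·89.2)²) = √(1145.23223 + 1054.22297) = 46.898 km
B–D: √((-0.218·111.32)² + (0.496·89.2)²) = √(588.92418 + 1957.46075) = 50.462 km
A–E: √((-0.131·111.32)² + (-0.591·89.2)²) = √(212.66156 + 2779.10318) = 54.697 km
A–G: √((-0.479·111.32)² + (-0.150·89.2)²) = √(2843.26554 + 179.02440) = 54.975 km
E–G: √((-0.348·111.32)² + (0.441·89.2)²) = √(1500.73801 + 1547.41530) = 55.210 km
B–C: √((-0.223·111.32)² + (0.675·89.2)²) = √(616.24885 + 3625.24410) = 65.127 km
B–F: √((-0.275·111.32)² + (0.700·89.2)²) = √(937.15577 + 3898.75360) = 69.541 km
B–G: √((-0.393·111.32)² + (0.710·89.2)²) = √(1913.95400 + 4010.94222) = 76.973 km
A–B: √((-0.086·111.32)² + (-0.860·89.2)²) = √(91.65229 + 5884.73094) = 77.307 km
Closest pair: C–F at 6.203 km.

C and F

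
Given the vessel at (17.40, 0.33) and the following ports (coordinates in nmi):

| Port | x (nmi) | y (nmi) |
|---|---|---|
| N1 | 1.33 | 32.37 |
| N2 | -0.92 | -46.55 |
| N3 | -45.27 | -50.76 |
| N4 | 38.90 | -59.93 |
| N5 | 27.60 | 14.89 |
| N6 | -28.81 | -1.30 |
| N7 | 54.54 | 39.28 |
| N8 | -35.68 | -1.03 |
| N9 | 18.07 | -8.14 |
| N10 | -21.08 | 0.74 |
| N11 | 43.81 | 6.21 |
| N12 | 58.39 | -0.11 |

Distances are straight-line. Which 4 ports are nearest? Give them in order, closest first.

Distances from (17.40, 0.33):
N1: 35.84 nmi
N2: 50.33 nmi
N3: 80.86 nmi
N4: 63.98 nmi
N5: 17.78 nmi
N6: 46.24 nmi
N7: 53.82 nmi
N8: 53.10 nmi
N9: 8.50 nmi
N10: 38.48 nmi
N11: 27.06 nmi
N12: 40.99 nmi
Sorted: N9 (8.50 nmi) < N5 (17.78 nmi) < N11 (27.06 nmi) < N1 (35.84 nmi) < N10 (38.48 nmi) < N12 (40.99 nmi) < …

N9, N5, N11, N1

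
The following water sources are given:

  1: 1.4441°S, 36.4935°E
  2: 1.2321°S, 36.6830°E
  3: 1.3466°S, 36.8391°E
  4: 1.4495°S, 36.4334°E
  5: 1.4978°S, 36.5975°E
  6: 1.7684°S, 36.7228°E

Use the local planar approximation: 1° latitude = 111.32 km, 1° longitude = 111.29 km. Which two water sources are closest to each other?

1 and 4

Pairwise distances:
1–2: 31.6499 km
1–3: 39.9639 km
1–4: 6.7155 km
1–5: 13.0268 km
1–6: 44.2097 km
2–3: 21.5468 km
2–4: 36.8416 km
2–5: 31.0706 km
2–6: 59.8650 km
3–4: 46.5808 km
3–5: 31.7214 km
3–6: 48.7060 km
4–5: 19.0377 km
4–6: 47.9329 km
5–6: 33.1943 km
Closest pair: 1–4 at 6.7155 km.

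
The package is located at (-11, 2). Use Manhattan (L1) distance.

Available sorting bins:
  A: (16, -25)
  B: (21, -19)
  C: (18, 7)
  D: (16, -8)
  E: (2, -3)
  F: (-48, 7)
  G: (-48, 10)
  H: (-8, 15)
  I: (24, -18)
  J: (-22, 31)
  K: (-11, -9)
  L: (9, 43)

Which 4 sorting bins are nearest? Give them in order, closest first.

K, H, E, C

Distances from (-11, 2):
A: |27| + |-27| = 27 + 27 = 54
B: |32| + |-21| = 32 + 21 = 53
C: |29| + |5| = 29 + 5 = 34
D: |27| + |-10| = 27 + 10 = 37
E: |13| + |-5| = 13 + 5 = 18
F: |-37| + |5| = 37 + 5 = 42
G: |-37| + |8| = 37 + 8 = 45
H: |3| + |13| = 3 + 13 = 16
I: |35| + |-20| = 35 + 20 = 55
J: |-11| + |29| = 11 + 29 = 40
K: |0| + |-11| = 0 + 11 = 11
L: |20| + |41| = 20 + 41 = 61
Sorted: K (11) < H (16) < E (18) < C (34) < D (37) < J (40) < …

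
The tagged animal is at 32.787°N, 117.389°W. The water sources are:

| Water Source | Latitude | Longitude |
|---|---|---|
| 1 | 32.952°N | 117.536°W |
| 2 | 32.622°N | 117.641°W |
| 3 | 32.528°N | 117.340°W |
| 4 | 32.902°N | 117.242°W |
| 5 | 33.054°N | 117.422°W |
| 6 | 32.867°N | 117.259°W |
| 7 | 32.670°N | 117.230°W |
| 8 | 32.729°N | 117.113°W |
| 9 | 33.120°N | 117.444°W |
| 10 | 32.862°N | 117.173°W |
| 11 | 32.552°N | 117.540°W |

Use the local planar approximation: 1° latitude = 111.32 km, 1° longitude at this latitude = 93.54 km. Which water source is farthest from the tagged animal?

Distances from 32.787°N, 117.389°W:
1: 22.944 km
2: 29.883 km
3: 29.194 km
4: 18.787 km
5: 29.882 km
6: 15.072 km
7: 19.770 km
8: 26.612 km
9: 37.425 km
10: 21.862 km
11: 29.730 km
Maximum: 9 at 37.425 km.

9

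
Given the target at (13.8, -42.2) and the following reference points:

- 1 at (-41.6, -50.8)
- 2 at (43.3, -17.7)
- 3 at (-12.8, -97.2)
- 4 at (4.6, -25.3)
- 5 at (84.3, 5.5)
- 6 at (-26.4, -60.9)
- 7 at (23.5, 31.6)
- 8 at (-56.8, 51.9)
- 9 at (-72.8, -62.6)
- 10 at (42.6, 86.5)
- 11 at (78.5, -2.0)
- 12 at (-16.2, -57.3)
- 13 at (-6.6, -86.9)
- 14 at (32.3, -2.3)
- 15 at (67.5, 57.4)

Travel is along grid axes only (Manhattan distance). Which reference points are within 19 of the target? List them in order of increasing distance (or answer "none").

Distances from (13.8, -42.2):
1: |-55.4| + |-8.6| = 55.4 + 8.6 = 64.0
2: |29.5| + |24.5| = 29.5 + 24.5 = 54.0
3: |-26.6| + |-55.0| = 26.6 + 55.0 = 81.6
4: |-9.2| + |16.9| = 9.2 + 16.9 = 26.1
5: |70.5| + |47.7| = 70.5 + 47.7 = 118.2
6: |-40.2| + |-18.7| = 40.2 + 18.7 = 58.9
7: |9.7| + |73.8| = 9.7 + 73.8 = 83.5
8: |-70.6| + |94.1| = 70.6 + 94.1 = 164.7
9: |-86.6| + |-20.4| = 86.6 + 20.4 = 107.0
10: |28.8| + |128.7| = 28.8 + 128.7 = 157.5
11: |64.7| + |40.2| = 64.7 + 40.2 = 104.9
12: |-30.0| + |-15.1| = 30.0 + 15.1 = 45.1
13: |-20.4| + |-44.7| = 20.4 + 44.7 = 65.1
14: |18.5| + |39.9| = 18.5 + 39.9 = 58.4
15: |53.7| + |99.6| = 53.7 + 99.6 = 153.3
Threshold 19: none within range.

none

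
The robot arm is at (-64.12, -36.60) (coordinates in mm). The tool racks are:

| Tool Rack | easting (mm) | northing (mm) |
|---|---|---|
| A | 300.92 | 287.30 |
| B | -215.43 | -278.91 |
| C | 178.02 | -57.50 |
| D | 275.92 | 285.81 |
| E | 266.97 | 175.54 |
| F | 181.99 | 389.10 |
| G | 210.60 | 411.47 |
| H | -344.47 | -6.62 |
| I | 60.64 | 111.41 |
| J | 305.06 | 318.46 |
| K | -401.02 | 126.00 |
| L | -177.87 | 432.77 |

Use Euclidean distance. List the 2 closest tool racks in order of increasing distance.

Distances from (-64.12, -36.60):
A: 488.02 mm
B: 285.67 mm
C: 243.04 mm
D: 468.59 mm
E: 393.22 mm
F: 491.72 mm
G: 525.58 mm
H: 281.95 mm
I: 193.58 mm
J: 512.21 mm
K: 374.09 mm
L: 482.96 mm
Sorted: I (193.58 mm) < C (243.04 mm) < H (281.95 mm) < B (285.67 mm) < …

I, C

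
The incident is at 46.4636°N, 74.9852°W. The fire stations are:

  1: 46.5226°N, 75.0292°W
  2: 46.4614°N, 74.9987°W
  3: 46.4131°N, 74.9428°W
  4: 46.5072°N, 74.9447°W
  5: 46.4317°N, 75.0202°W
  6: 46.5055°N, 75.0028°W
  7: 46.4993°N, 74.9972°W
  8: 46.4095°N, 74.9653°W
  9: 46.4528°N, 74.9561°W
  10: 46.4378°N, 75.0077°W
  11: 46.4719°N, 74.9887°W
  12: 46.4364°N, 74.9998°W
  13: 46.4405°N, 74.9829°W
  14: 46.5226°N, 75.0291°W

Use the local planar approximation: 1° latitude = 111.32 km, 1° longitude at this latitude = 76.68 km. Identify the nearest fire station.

Distances from 46.4636°N, 74.9852°W:
1: √((0.0590·111.32)² + (-0.0440·76.68)²) = √(43.137048 + 11.383336) = 7.3838 km
2: √((-0.0022·111.32)² + (-0.0135·76.68)²) = √(0.059978 + 1.071598) = 1.0638 km
3: √((-0.0505·111.32)² + (0.0424·76.68)²) = √(31.603061 + 10.570510) = 6.4941 km
4: √((0.0436·111.32)² + (0.0405·76.68)²) = √(23.556967 + 9.644379) = 5.7621 km
5: √((-0.0319·111.32)² + (-0.0350·76.68)²) = √(12.610368 + 7.202782) = 4.4512 km
6: √((0.0419·111.32)² + (-0.0176·76.68)²) = √(21.755769 + 1.821334) = 4.8556 km
7: √((0.0357·111.32)² + (-0.0120·76.68)²) = √(15.793662 + 0.846694) = 4.0793 km
8: √((-0.0541·111.32)² + (0.0199·76.68)²) = √(36.269446 + 2.328468) = 6.2127 km
9: √((-0.0108·111.32)² + (0.0291·76.68)²) = √(1.445419 + 4.979092) = 2.5347 km
10: √((-0.0258·111.32)² + (-0.0225·76.68)²) = √(8.248706 + 2.976660) = 3.3504 km
11: √((0.0083·111.32)² + (-0.0035·76.68)²) = √(0.853695 + 0.072028) = 0.9621 km
12: √((-0.0272·111.32)² + (-0.0146·76.68)²) = √(9.168203 + 1.253343) = 3.2282 km
13: √((-0.0231·111.32)² + (0.0023·76.68)²) = √(6.612571 + 0.031104) = 2.5775 km
14: √((0.0590·111.32)² + (-0.0439·76.68)²) = √(43.137048 + 11.331653) = 7.3803 km
Minimum: 11 at 0.9621 km.

11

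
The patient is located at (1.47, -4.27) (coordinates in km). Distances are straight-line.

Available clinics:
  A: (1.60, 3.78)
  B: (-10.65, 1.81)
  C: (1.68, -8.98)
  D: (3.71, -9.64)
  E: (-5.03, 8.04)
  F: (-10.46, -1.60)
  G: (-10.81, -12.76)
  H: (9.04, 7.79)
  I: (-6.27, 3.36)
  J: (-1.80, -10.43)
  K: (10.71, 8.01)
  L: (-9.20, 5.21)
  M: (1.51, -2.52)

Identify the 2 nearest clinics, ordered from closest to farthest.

M, C

Distances from (1.47, -4.27):
A: 8.05 km
B: 13.56 km
C: 4.71 km
D: 5.82 km
E: 13.92 km
F: 12.23 km
G: 14.93 km
H: 14.24 km
I: 10.87 km
J: 6.97 km
K: 15.37 km
L: 14.27 km
M: 1.75 km
Sorted: M (1.75 km) < C (4.71 km) < D (5.82 km) < J (6.97 km) < …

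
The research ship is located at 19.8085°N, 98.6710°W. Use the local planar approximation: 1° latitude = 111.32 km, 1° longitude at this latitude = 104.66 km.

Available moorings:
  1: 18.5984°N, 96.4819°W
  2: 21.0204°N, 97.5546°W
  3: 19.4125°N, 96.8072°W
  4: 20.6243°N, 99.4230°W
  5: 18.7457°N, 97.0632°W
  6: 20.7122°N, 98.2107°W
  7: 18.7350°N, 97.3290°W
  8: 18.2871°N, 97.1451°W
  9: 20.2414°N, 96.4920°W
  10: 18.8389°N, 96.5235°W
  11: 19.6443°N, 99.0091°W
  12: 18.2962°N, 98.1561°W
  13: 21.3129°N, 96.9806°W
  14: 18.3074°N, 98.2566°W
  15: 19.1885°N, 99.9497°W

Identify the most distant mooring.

Distances from 19.8085°N, 98.6710°W:
1: √((-1.2101·111.32)² + (2.1891·104.66)²) = √(18146.334710 + 52491.944715) = 265.7786 km
2: √((1.2119·111.32)² + (1.1164·104.66)²) = √(18200.359494 + 13652.152046) = 178.4727 km
3: √((-0.3960·111.32)² + (1.8638·104.66)²) = √(1943.286203 + 38050.474385) = 199.9844 km
4: √((0.8158·111.32)² + (-0.7520·104.66)²) = √(8247.338070 + 6194.369987) = 120.1737 km
5: √((-1.0628·111.32)² + (1.6078·104.66)²) = √(13997.468112 + 28315.583101) = 205.7014 km
6: √((0.9037·111.32)² + (0.4603·104.66)²) = √(10120.336661 + 2320.830432) = 111.5400 km
7: √((-1.0735·111.32)² + (1.3420·104.66)²) = √(14280.732784 + 19727.247462) = 184.4125 km
8: √((-1.5214·111.32)² + (1.5259·104.66)²) = √(28683.571048 + 25504.311664) = 232.7829 km
9: √((0.4329·111.32)² + (2.1790·104.66)²) = √(2322.317351 + 52008.690771) = 233.0901 km
10: √((-0.9696·111.32)² + (2.1475·104.66)²) = √(11650.152464 + 50515.866379) = 249.3311 km
11: √((-0.1642·111.32)² + (-0.3381·104.66)²) = √(334.112482 + 1252.136866) = 39.8277 km
12: √((-1.5123·111.32)² + (0.5149·104.66)²) = √(28341.465262 + 2904.071097) = 176.7641 km
13: √((1.5044·111.32)² + (1.6904·104.66)²) = √(28046.136592 + 31299.718301) = 243.6100 km
14: √((-1.5011·111.32)² + (0.4144·104.66)²) = √(27923.229464 + 1881.052662) = 172.6392 km
15: √((-0.6200·111.32)² + (-1.2787·104.66)²) = √(4763.539539 + 17910.132185) = 150.5778 km
Maximum: 1 at 265.7786 km.

1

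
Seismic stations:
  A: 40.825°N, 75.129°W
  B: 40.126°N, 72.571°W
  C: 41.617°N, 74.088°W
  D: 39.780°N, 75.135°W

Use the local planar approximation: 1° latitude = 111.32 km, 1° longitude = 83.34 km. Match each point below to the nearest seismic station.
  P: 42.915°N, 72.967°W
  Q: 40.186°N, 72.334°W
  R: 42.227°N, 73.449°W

P→C; Q→B; R→C

P at 42.915°N, 72.967°W:
  A: 294.271 km
  B: 312.221 km
  C: 172.065 km
  D: 392.987 km
  → nearest: C (172.065 km)
Q at 40.186°N, 72.334°W:
  A: 243.555 km
  B: 20.850 km
  C: 216.204 km
  D: 237.770 km
  → nearest: B (20.850 km)
R at 42.227°N, 73.449°W:
  A: 209.669 km
  B: 245.062 km
  C: 86.297 km
  D: 306.505 km
  → nearest: C (86.297 km)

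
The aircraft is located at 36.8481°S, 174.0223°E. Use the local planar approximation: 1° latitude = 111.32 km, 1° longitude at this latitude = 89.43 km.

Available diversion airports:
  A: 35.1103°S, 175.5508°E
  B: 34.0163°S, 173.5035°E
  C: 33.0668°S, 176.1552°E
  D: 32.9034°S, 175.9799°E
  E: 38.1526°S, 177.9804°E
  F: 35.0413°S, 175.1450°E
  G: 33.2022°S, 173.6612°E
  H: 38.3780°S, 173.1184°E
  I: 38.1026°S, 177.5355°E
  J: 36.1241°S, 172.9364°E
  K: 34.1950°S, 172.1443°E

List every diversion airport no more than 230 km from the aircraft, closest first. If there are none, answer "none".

Distances from 36.8481°S, 174.0223°E:
A: 236.8730 km
B: 318.6320 km
C: 462.1357 km
D: 472.7354 km
E: 382.6026 km
F: 224.8005 km
G: 407.1443 km
H: 188.5190 km
I: 343.8239 km
J: 126.1999 km
K: 339.7567 km
Threshold 230 km: J (126.1999 km), H (188.5190 km), F (224.8005 km) are within range.

J, H, F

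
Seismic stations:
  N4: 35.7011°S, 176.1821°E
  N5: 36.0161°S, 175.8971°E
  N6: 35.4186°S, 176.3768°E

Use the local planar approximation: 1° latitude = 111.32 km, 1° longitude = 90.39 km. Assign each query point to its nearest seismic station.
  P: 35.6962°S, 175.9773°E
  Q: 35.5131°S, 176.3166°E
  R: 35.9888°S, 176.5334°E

P at 35.6962°S, 175.9773°E:
  N4: √((-0.0049·111.32)² + (0.2048·90.39)²) = √(0.297535 + 342.689405) = 18.5199 km
  N5: √((-0.3199·111.32)² + (-0.0802·90.39)²) = √(1268.162409 + 52.552032) = 36.3416 km
  N6: √((0.2776·111.32)² + (0.3995·90.39)²) = √(954.960304 + 1303.990238) = 47.5284 km
  → nearest: N4 (18.5199 km)
Q at 35.5131°S, 176.3166°E:
  N4: √((-0.1880·111.32)² + (-0.1345·90.39)²) = √(437.987881 + 147.803712) = 24.2031 km
  N5: √((-0.5030·111.32)² + (-0.4195·90.39)²) = √(3135.323556 + 1437.820605) = 67.6250 km
  N6: √((0.0945·111.32)² + (0.0602·90.39)²) = √(110.664930 + 29.609683) = 11.8438 km
  → nearest: N6 (11.8438 km)
R at 35.9888°S, 176.5334°E:
  N4: √((0.2877·111.32)² + (-0.3513·90.39)²) = √(1025.713612 + 1008.316961) = 45.1002 km
  N5: √((-0.0273·111.32)² + (-0.6363·90.39)²) = √(9.235740 + 3307.993285) = 57.5954 km
  N6: √((0.5702·111.32)² + (-0.1566·90.39)²) = √(4029.032970 + 200.366120) = 65.0338 km
  → nearest: N4 (45.1002 km)

P→N4; Q→N6; R→N4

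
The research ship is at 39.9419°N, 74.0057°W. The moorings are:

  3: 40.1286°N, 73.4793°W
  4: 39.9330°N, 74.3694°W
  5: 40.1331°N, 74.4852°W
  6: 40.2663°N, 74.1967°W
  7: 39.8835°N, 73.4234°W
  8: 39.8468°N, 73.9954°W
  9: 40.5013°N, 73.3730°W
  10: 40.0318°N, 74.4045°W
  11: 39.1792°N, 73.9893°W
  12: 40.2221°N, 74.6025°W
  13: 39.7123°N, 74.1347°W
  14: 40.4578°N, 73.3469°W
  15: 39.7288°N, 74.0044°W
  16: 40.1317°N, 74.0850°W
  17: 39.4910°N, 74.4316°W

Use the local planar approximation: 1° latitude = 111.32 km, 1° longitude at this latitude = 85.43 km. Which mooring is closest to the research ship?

8

Distances from 39.9419°N, 74.0057°W:
3: √((0.1867·111.32)² + (0.5264·85.43)²) = √(431.951545 + 2022.332559) = 49.5407 km
4: √((-0.0089·111.32)² + (-0.3637·85.43)²) = √(0.981582 + 965.400268) = 31.0867 km
5: √((0.1912·111.32)² + (-0.4795·85.43)²) = √(453.025002 + 1678.023489) = 46.1633 km
6: √((0.3244·111.32)² + (-0.1910·85.43)²) = √(1304.091567 + 266.248731) = 39.6275 km
7: √((-0.0584·111.32)² + (0.5823·85.43)²) = √(42.264145 + 2474.653472) = 50.1689 km
8: √((-0.0951·111.32)² + (0.0103·85.43)²) = √(112.074660 + 0.774275) = 10.6230 km
9: √((0.5594·111.32)² + (0.6327·85.43)²) = √(3877.852798 + 2921.571247) = 82.4586 km
10: √((0.0899·111.32)² + (-0.3988·85.43)²) = √(100.153419 + 1160.729740) = 35.5089 km
11: √((-0.7627·111.32)² + (0.0164·85.43)²) = √(7208.649141 + 1.962947) = 84.9153 km
12: √((0.2802·111.32)² + (-0.5968·85.43)²) = √(972.932380 + 2599.431884) = 59.7693 km
13: √((-0.2296·111.32)² + (-0.1290·85.43)²) = √(653.266162 + 121.450759) = 27.8337 km
14: √((0.5159·111.32)² + (0.6588·85.43)²) = √(3298.203522 + 3167.582929) = 80.4101 km
15: √((-0.2131·111.32)² + (0.0013·85.43)²) = √(562.747138 + 0.012334) = 23.7226 km
16: √((0.1898·111.32)² + (-0.0793·85.43)²) = √(446.415034 + 45.895192) = 22.1881 km
17: √((-0.4509·111.32)² + (-0.4259·85.43)²) = √(2519.456509 + 1323.841810) = 61.9943 km
Minimum: 8 at 10.6230 km.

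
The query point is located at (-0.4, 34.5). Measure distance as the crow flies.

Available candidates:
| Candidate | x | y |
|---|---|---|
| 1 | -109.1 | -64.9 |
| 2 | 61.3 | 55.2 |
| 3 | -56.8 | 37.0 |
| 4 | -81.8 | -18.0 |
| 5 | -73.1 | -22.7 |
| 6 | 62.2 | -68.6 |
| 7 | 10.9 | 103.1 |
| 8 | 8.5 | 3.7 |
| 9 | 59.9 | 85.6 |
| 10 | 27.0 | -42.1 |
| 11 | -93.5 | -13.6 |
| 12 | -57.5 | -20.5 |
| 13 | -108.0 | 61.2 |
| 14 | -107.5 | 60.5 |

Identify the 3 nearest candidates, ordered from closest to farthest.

Distances from (-0.4, 34.5):
1: 147.3
2: 65.1
3: 56.5
4: 96.9
5: 92.5
6: 120.6
7: 69.5
8: 32.1
9: 79.0
10: 81.4
11: 104.8
12: 79.3
13: 110.9
14: 110.2
Sorted: 8 (32.1) < 3 (56.5) < 2 (65.1) < 7 (69.5) < 9 (79.0) < …

8, 3, 2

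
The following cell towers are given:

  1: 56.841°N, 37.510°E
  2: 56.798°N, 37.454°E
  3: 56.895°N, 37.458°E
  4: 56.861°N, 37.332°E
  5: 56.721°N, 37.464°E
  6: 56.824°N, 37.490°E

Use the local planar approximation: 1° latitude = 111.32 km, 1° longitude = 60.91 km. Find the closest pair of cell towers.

1 and 6

Pairwise distances:
1–2: 5.878 km
1–3: 6.795 km
1–4: 11.068 km
1–5: 13.649 km
1–6: 2.251 km
2–3: 10.801 km
2–4: 10.218 km
2–5: 8.593 km
2–6: 3.631 km
3–4: 8.557 km
3–5: 19.373 km
3–6: 8.141 km
4–5: 17.537 km
4–6: 10.468 km
5–6: 11.575 km
Closest pair: 1–6 at 2.251 km.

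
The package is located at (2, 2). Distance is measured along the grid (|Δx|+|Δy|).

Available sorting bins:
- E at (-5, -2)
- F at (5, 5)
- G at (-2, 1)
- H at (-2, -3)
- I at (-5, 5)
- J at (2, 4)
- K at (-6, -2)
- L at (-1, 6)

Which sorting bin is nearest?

Distances from (2, 2):
E: |-7| + |-4| = 7 + 4 = 11
F: |3| + |3| = 3 + 3 = 6
G: |-4| + |-1| = 4 + 1 = 5
H: |-4| + |-5| = 4 + 5 = 9
I: |-7| + |3| = 7 + 3 = 10
J: |0| + |2| = 0 + 2 = 2
K: |-8| + |-4| = 8 + 4 = 12
L: |-3| + |4| = 3 + 4 = 7
Minimum: J at 2.

J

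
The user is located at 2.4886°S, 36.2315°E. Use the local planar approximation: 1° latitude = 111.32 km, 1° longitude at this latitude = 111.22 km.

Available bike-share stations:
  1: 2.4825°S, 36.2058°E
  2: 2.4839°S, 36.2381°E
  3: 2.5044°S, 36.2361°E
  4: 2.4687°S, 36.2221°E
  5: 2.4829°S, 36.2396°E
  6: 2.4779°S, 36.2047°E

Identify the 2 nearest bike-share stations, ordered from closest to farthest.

2, 5

Distances from 2.4886°S, 36.2315°E:
1: 2.9379 km
2: 0.9014 km
3: 1.8318 km
4: 2.4496 km
5: 1.1019 km
6: 3.2099 km
Sorted: 2 (0.9014 km) < 5 (1.1019 km) < 3 (1.8318 km) < 4 (2.4496 km) < …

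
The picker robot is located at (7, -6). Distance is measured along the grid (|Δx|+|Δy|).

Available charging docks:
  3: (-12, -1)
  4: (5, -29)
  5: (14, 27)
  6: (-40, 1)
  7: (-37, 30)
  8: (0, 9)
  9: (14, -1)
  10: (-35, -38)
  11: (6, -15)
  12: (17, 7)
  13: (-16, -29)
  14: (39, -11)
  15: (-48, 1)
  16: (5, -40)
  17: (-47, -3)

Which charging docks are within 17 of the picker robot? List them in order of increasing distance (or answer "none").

Distances from (7, -6):
3: |-19| + |5| = 19 + 5 = 24
4: |-2| + |-23| = 2 + 23 = 25
5: |7| + |33| = 7 + 33 = 40
6: |-47| + |7| = 47 + 7 = 54
7: |-44| + |36| = 44 + 36 = 80
8: |-7| + |15| = 7 + 15 = 22
9: |7| + |5| = 7 + 5 = 12
10: |-42| + |-32| = 42 + 32 = 74
11: |-1| + |-9| = 1 + 9 = 10
12: |10| + |13| = 10 + 13 = 23
13: |-23| + |-23| = 23 + 23 = 46
14: |32| + |-5| = 32 + 5 = 37
15: |-55| + |7| = 55 + 7 = 62
16: |-2| + |-34| = 2 + 34 = 36
17: |-54| + |3| = 54 + 3 = 57
Threshold 17: 11 (10), 9 (12) are within range.

11, 9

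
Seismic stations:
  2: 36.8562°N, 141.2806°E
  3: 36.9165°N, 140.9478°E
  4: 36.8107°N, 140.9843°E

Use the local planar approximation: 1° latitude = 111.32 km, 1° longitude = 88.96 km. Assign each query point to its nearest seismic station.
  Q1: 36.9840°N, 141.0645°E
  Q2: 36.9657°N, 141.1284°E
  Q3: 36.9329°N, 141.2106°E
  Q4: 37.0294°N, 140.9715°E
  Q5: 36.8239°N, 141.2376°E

Q1 at 36.9840°N, 141.0645°E:
  2: √((-0.1278·111.32)² + (0.2161·88.96)²) = √(202.398879 + 369.572019) = 23.9159 km
  3: √((-0.0675·111.32)² + (-0.1167·88.96)²) = √(56.461699 + 107.778283) = 12.8156 km
  4: √((-0.1733·111.32)² + (-0.0802·88.96)²) = √(372.171850 + 50.902403) = 20.5688 km
  → nearest: 3 (12.8156 km)
Q2 at 36.9657°N, 141.1284°E:
  2: √((-0.1095·111.32)² + (0.1522·88.96)²) = √(148.584885 + 183.323801) = 18.2184 km
  3: √((-0.0492·111.32)² + (-0.1806·88.96)²) = √(29.996916 + 258.122011) = 16.9741 km
  4: √((-0.1550·111.32)² + (-0.1441·88.96)²) = √(297.721221 + 164.330248) = 21.4954 km
  → nearest: 3 (16.9741 km)
Q3 at 36.9329°N, 141.2106°E:
  2: √((-0.0767·111.32)² + (0.0700·88.96)²) = √(72.901611 + 38.778020) = 10.5679 km
  3: √((-0.0164·111.32)² + (-0.2628·88.96)²) = √(3.332991 + 546.563053) = 23.4499 km
  4: √((-0.1222·111.32)² + (-0.2263·88.96)²) = √(185.049880 + 405.283251) = 24.2968 km
  → nearest: 2 (10.5679 km)
Q4 at 37.0294°N, 140.9715°E:
  2: √((-0.1732·111.32)² + (0.3091·88.96)²) = √(371.742462 + 756.114486) = 33.5836 km
  3: √((-0.1129·111.32)² + (-0.0237·88.96)²) = √(157.955328 + 4.445148) = 12.7436 km
  4: √((-0.2187·111.32)² + (0.0128·88.96)²) = √(592.712329 + 1.296610) = 24.3723 km
  → nearest: 3 (12.7436 km)
Q5 at 36.8239°N, 141.2376°E:
  2: √((0.0323·111.32)² + (0.0430·88.96)²) = √(12.928598 + 14.632767) = 5.2499 km
  3: √((0.0926·111.32)² + (-0.2898·88.96)²) = √(106.259647 + 664.639749) = 27.7651 km
  4: √((-0.0132·111.32)² + (-0.2533·88.96)²) = √(2.159207 + 507.761687) = 22.5814 km
  → nearest: 2 (5.2499 km)

Q1→3; Q2→3; Q3→2; Q4→3; Q5→2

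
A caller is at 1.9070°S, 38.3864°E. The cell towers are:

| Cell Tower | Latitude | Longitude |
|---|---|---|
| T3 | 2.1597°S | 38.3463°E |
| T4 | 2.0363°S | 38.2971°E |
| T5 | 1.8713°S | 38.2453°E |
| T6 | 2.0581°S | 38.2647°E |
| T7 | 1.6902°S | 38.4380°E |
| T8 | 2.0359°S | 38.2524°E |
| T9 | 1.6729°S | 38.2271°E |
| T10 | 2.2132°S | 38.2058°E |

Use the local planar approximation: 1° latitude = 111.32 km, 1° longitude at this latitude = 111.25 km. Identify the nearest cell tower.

Distances from 1.9070°S, 38.3864°E:
T3: √((-0.2527·111.32)² + (-0.0401·111.25)²) = √(791.328631 + 19.901636) = 28.4821 km
T4: √((-0.1293·111.32)² + (-0.0893·111.25)²) = √(207.177909 + 98.696774) = 17.4893 km
T5: √((0.0357·111.32)² + (-0.1411·111.25)²) = √(15.793662 + 246.407582) = 16.1926 km
T6: √((-0.1511·111.32)² + (-0.1217·111.25)²) = √(282.927605 + 183.307906) = 21.5925 km
T7: √((0.2168·111.32)² + (0.0516·111.25)²) = √(582.458451 + 32.953340) = 24.8075 km
T8: √((-0.1289·111.32)² + (-0.1340·111.25)²) = √(205.898048 + 222.233556) = 20.6913 km
T9: √((0.2341·111.32)² + (-0.1593·111.25)²) = √(679.124225 + 314.073715) = 31.5150 km
T10: √((-0.3062·111.32)² + (-0.1806·111.25)²) = √(1161.867940 + 403.678418) = 39.5670 km
Minimum: T5 at 16.1926 km.

T5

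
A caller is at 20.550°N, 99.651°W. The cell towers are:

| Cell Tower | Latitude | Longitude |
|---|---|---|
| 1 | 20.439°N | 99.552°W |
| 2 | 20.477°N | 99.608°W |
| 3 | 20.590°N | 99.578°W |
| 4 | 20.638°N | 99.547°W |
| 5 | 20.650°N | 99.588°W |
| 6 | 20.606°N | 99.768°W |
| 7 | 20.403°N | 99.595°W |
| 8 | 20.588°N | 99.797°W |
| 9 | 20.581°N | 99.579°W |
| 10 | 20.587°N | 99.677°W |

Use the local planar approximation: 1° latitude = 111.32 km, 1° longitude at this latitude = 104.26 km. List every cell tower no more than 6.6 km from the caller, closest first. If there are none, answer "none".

Distances from 20.550°N, 99.651°W:
1: √((-0.111·111.32)² + (0.099·104.26)²) = √(152.68359 + 106.53832) = 16.100 km
2: √((-0.073·111.32)² + (0.043·104.26)²) = √(66.03773 + 20.09890) = 9.281 km
3: √((0.040·111.32)² + (0.073·104.26)²) = √(19.82743 + 57.92702) = 8.818 km
4: √((0.088·111.32)² + (0.104·104.26)²) = √(95.96475 + 117.57152) = 14.613 km
5: √((0.100·111.32)² + (0.063·104.26)²) = √(123.92142 + 43.14362) = 12.925 km
6: √((0.056·111.32)² + (-0.117·104.26)²) = √(38.86176 + 148.80145) = 13.699 km
7: √((-0.147·111.32)² + (0.056·104.26)²) = √(267.78181 + 34.08878) = 17.374 km
8: √((0.038·111.32)² + (-0.146·104.26)²) = √(17.89425 + 231.70807) = 15.799 km
9: √((0.031·111.32)² + (0.072·104.26)²) = √(11.90885 + 56.35085) = 8.262 km
10: √((0.037·111.32)² + (-0.026·104.26)²) = √(16.96484 + 7.34822) = 4.931 km
Threshold 6.6 km: 10 (4.931 km) is within range.

10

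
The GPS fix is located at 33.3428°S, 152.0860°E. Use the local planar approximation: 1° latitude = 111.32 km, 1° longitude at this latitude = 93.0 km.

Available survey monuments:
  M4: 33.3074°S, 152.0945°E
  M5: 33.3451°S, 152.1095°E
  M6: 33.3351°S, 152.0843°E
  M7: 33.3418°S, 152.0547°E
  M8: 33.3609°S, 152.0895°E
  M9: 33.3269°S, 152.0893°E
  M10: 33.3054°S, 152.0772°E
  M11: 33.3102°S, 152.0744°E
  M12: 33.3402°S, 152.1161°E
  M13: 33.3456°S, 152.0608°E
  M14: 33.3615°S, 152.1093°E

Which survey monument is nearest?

M6

Distances from 33.3428°S, 152.0860°E:
M4: √((0.0354·111.32)² + (0.0085·93.0)²) = √(15.529337 + 0.624890) = 4.0192 km
M5: √((-0.0023·111.32)² + (0.0235·93.0)²) = √(0.065554 + 4.776410) = 2.2004 km
M6: √((0.0077·111.32)² + (-0.0017·93.0)²) = √(0.734730 + 0.024996) = 0.8716 km
M7: √((0.0010·111.32)² + (-0.0313·93.0)²) = √(0.012392 + 8.473339) = 2.9130 km
M8: √((-0.0181·111.32)² + (0.0035·93.0)²) = √(4.059790 + 0.105950) = 2.0410 km
M9: √((0.0159·111.32)² + (0.0033·93.0)²) = √(3.132858 + 0.094188) = 1.7964 km
M10: √((0.0374·111.32)² + (-0.0088·93.0)²) = √(17.333633 + 0.669779) = 4.2430 km
M11: √((0.0326·111.32)² + (-0.0116·93.0)²) = √(13.169873 + 1.163809) = 3.7860 km
M12: √((0.0026·111.32)² + (0.0301·93.0)²) = √(0.083771 + 7.836080) = 2.8142 km
M13: √((-0.0028·111.32)² + (-0.0252·93.0)²) = √(0.097154 + 5.492461) = 2.3642 km
M14: √((-0.0187·111.32)² + (0.0233·93.0)²) = √(4.333408 + 4.695456) = 3.0048 km
Minimum: M6 at 0.8716 km.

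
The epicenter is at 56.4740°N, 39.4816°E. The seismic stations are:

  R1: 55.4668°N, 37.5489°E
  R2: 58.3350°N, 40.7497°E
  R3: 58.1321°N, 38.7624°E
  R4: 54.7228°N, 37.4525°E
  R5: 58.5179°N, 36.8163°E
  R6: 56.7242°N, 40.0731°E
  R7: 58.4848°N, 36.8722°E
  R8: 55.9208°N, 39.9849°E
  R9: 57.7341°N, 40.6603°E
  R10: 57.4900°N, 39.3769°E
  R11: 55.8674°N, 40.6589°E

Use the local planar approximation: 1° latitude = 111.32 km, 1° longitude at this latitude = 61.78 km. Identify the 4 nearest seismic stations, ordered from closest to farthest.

Distances from 56.4740°N, 39.4816°E:
R1: √((-1.0072·111.32)² + (-1.9327·61.78)²) = √(12571.231659 + 14256.886798) = 163.7929 km
R2: √((1.8610·111.32)² + (1.2681·61.78)²) = √(42917.967009 + 6137.659807) = 221.4850 km
R3: √((1.6581·111.32)² + (-0.7192·61.78)²) = √(34069.662699 + 1974.218264) = 189.8523 km
R4: √((-1.7512·111.32)² + (-2.0291·61.78)²) = √(38003.000943 + 15714.577519) = 231.7705 km
R5: √((2.0439·111.32)² + (-2.6653·61.78)²) = √(51768.512066 + 27113.651306) = 280.8597 km
R6: √((0.2502·111.32)² + (0.5915·61.78)²) = √(775.748610 + 1335.381348) = 45.9470 km
R7: √((2.0108·111.32)² + (-2.6094·61.78)²) = √(50105.355571 + 25988.255273) = 275.8507 km
R8: √((-0.5532·111.32)² + (0.5033·61.78)²) = √(3792.370313 + 966.829000) = 68.9870 km
R9: √((1.2601·111.32)² + (1.1787·61.78)²) = √(19676.888218 + 5302.764925) = 158.0495 km
R10: √((1.0160·111.32)² + (-0.1047·61.78)²) = √(12791.863345 + 41.839759) = 113.2859 km
R11: √((-0.6066·111.32)² + (1.1773·61.78)²) = √(4559.856834 + 5290.175696) = 99.2473 km
Sorted: R6 (45.9470 km) < R8 (68.9870 km) < R11 (99.2473 km) < R10 (113.2859 km) < R9 (158.0495 km) < R1 (163.7929 km) < …

R6, R8, R11, R10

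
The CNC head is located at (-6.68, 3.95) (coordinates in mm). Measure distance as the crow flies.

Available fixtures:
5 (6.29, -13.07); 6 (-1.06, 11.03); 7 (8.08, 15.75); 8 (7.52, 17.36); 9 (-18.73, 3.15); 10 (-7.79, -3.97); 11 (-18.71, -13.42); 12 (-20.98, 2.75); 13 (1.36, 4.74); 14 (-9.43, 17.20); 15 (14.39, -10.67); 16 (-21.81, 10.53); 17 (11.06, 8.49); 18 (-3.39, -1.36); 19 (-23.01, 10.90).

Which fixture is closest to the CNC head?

Distances from (-6.68, 3.95):
5: √((12.97)² + (-17.02)²) = √(168.2209 + 289.6804) = 21.40 mm
6: √((5.62)² + (7.08)²) = √(31.5844 + 50.1264) = 9.04 mm
7: √((14.76)² + (11.80)²) = √(217.8576 + 139.2400) = 18.90 mm
8: √((14.20)² + (13.41)²) = √(201.6400 + 179.8281) = 19.53 mm
9: √((-12.05)² + (-0.80)²) = √(145.2025 + 0.6400) = 12.08 mm
10: √((-1.11)² + (-7.92)²) = √(1.2321 + 62.7264) = 8.00 mm
11: √((-12.03)² + (-17.37)²) = √(144.7209 + 301.7169) = 21.13 mm
12: √((-14.30)² + (-1.20)²) = √(204.4900 + 1.4400) = 14.35 mm
13: √((8.04)² + (0.79)²) = √(64.6416 + 0.6241) = 8.08 mm
14: √((-2.75)² + (13.25)²) = √(7.5625 + 175.5625) = 13.53 mm
15: √((21.07)² + (-14.62)²) = √(443.9449 + 213.7444) = 25.65 mm
16: √((-15.13)² + (6.58)²) = √(228.9169 + 43.2964) = 16.50 mm
17: √((17.74)² + (4.54)²) = √(314.7076 + 20.6116) = 18.31 mm
18: √((3.29)² + (-5.31)²) = √(10.8241 + 28.1961) = 6.25 mm
19: √((-16.33)² + (6.95)²) = √(266.6689 + 48.3025) = 17.75 mm
Minimum: 18 at 6.25 mm.

18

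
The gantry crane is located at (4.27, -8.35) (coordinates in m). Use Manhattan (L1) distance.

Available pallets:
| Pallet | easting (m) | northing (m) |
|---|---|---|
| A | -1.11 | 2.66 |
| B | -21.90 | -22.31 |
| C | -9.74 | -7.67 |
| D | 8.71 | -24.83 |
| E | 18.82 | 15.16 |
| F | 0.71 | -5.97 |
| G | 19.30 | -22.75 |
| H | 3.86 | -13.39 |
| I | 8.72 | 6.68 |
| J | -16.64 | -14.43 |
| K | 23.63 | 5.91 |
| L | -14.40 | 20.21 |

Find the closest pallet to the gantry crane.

Distances from (4.27, -8.35):
A: 16.39 m
B: 40.13 m
C: 14.69 m
D: 20.92 m
E: 38.06 m
F: 5.94 m
G: 29.43 m
H: 5.45 m
I: 19.48 m
J: 26.99 m
K: 33.62 m
L: 47.23 m
Minimum: H at 5.45 m.

H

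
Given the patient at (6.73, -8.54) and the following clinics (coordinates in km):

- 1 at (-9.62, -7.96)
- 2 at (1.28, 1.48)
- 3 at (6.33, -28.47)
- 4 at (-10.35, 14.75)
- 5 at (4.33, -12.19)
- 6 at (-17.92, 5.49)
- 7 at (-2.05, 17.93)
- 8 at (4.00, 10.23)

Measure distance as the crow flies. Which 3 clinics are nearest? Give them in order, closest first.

Distances from (6.73, -8.54):
1: √((-16.35)² + (0.58)²) = √(267.3225 + 0.3364) = 16.36 km
2: √((-5.45)² + (10.02)²) = √(29.7025 + 100.4004) = 11.41 km
3: √((-0.40)² + (-19.93)²) = √(0.1600 + 397.2049) = 19.93 km
4: √((-17.08)² + (23.29)²) = √(291.7264 + 542.4241) = 28.88 km
5: √((-2.40)² + (-3.65)²) = √(5.7600 + 13.3225) = 4.37 km
6: √((-24.65)² + (14.03)²) = √(607.6225 + 196.8409) = 28.36 km
7: √((-8.78)² + (26.47)²) = √(77.0884 + 700.6609) = 27.89 km
8: √((-2.73)² + (18.77)²) = √(7.4529 + 352.3129) = 18.97 km
Sorted: 5 (4.37 km) < 2 (11.41 km) < 1 (16.36 km) < 8 (18.97 km) < 3 (19.93 km) < …

5, 2, 1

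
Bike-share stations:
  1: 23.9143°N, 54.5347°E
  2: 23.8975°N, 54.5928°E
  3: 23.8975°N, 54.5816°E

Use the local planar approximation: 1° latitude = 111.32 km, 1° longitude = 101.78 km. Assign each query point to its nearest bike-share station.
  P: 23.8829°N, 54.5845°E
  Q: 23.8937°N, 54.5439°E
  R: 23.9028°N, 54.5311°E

P at 23.8829°N, 54.5845°E:
  1: √((0.0314·111.32)² + (-0.0498·101.78)²) = √(12.218157 + 25.691152) = 6.1571 km
  2: √((0.0146·111.32)² + (0.0083·101.78)²) = √(2.641509 + 0.713643) = 1.8317 km
  3: √((0.0146·111.32)² + (-0.0029·101.78)²) = √(2.641509 + 0.087121) = 1.6519 km
  → nearest: 3 (1.6519 km)
Q at 23.8937°N, 54.5439°E:
  1: √((0.0206·111.32)² + (-0.0092·101.78)²) = √(5.258730 + 0.876800) = 2.4770 km
  2: √((0.0038·111.32)² + (0.0489·101.78)²) = √(0.178943 + 24.770947) = 4.9950 km
  3: √((0.0038·111.32)² + (0.0377·101.78)²) = √(0.178943 + 14.723382) = 3.8604 km
  → nearest: 1 (2.4770 km)
R at 23.9028°N, 54.5311°E:
  1: √((0.0115·111.32)² + (0.0036·101.78)²) = √(1.638861 + 0.134255) = 1.3316 km
  2: √((-0.0053·111.32)² + (0.0617·101.78)²) = √(0.348095 + 39.436215) = 6.3075 km
  3: √((-0.0053·111.32)² + (0.0505·101.78)²) = √(0.348095 + 26.418469) = 5.1736 km
  → nearest: 1 (1.3316 km)

P→3; Q→1; R→1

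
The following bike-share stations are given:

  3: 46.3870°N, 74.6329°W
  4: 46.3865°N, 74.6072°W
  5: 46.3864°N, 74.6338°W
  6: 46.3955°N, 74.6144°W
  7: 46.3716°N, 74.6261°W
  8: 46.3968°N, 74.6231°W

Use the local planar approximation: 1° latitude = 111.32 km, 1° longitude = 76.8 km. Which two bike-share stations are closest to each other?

Pairwise distances:
3–4: 1.9745 km
3–5: 0.0961 km
3–6: 1.7070 km
3–7: 1.7921 km
3–8: 1.3254 km
4–5: 2.0429 km
4–6: 1.1443 km
4–7: 2.2041 km
4–8: 1.6751 km
5–6: 1.8017 km
5–7: 1.7505 km
5–8: 1.4197 km
6–7: 2.8082 km
6–8: 0.6837 km
7–8: 2.8147 km
Closest pair: 3–5 at 0.0961 km.

3 and 5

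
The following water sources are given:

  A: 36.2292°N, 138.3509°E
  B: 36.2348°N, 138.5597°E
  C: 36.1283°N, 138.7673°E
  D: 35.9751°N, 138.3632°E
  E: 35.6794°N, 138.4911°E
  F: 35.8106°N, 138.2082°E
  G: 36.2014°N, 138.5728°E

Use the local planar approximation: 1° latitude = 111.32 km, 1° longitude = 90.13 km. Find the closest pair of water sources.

Pairwise distances:
A–B: 18.8295 km
A–C: 39.1749 km
A–D: 28.3081 km
A–E: 62.4946 km
A–F: 48.3409 km
A–G: 20.2379 km
B–C: 22.1508 km
B–D: 33.9034 km
B–E: 62.1355 km
B–F: 56.8646 km
B–G: 3.9011 km
C–D: 40.2166 km
C–E: 55.8289 km
C–F: 61.5638 km
C–G: 19.3269 km
D–E: 34.8774 km
D–F: 23.0326 km
D–G: 31.4881 km
E–F: 29.3845 km
E–G: 58.5737 km
F–G: 54.5202 km
Closest pair: B–G at 3.9011 km.

B and G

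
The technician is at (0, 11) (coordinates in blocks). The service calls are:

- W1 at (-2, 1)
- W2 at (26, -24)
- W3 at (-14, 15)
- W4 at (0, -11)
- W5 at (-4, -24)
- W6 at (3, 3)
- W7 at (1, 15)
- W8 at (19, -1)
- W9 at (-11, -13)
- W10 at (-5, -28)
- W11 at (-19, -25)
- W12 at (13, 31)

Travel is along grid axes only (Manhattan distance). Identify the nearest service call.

Distances from (0, 11):
W1: |-2| + |-10| = 2 + 10 = 12 blocks
W2: |26| + |-35| = 26 + 35 = 61 blocks
W3: |-14| + |4| = 14 + 4 = 18 blocks
W4: |0| + |-22| = 0 + 22 = 22 blocks
W5: |-4| + |-35| = 4 + 35 = 39 blocks
W6: |3| + |-8| = 3 + 8 = 11 blocks
W7: |1| + |4| = 1 + 4 = 5 blocks
W8: |19| + |-12| = 19 + 12 = 31 blocks
W9: |-11| + |-24| = 11 + 24 = 35 blocks
W10: |-5| + |-39| = 5 + 39 = 44 blocks
W11: |-19| + |-36| = 19 + 36 = 55 blocks
W12: |13| + |20| = 13 + 20 = 33 blocks
Minimum: W7 at 5 blocks.

W7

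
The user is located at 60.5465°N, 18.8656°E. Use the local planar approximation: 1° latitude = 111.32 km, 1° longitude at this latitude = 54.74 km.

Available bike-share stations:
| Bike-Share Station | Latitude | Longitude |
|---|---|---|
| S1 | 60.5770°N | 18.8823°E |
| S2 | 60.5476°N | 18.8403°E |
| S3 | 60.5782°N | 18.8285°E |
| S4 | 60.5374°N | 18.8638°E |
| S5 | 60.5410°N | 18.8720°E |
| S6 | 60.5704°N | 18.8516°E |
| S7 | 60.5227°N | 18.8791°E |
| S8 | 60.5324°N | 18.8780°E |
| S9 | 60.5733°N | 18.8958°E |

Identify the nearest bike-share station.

Distances from 60.5465°N, 18.8656°E:
S1: 3.5162 km
S2: 1.3903 km
S3: 4.0715 km
S4: 1.0178 km
S5: 0.7054 km
S6: 2.7687 km
S7: 2.7505 km
S8: 1.7101 km
S9: 3.4108 km
Minimum: S5 at 0.7054 km.

S5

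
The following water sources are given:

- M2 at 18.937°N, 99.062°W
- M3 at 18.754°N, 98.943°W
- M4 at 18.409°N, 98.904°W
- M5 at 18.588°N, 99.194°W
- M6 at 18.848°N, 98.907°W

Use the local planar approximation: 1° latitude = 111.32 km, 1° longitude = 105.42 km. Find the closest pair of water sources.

M3 and M6

Pairwise distances:
M2–M3: 23.924 km
M2–M4: 61.091 km
M2–M5: 41.268 km
M2–M6: 19.109 km
M3–M4: 38.625 km
M3–M5: 32.274 km
M3–M6: 11.131 km
M4–M5: 36.492 km
M4–M6: 48.871 km
M5–M6: 41.870 km
Closest pair: M3–M6 at 11.131 km.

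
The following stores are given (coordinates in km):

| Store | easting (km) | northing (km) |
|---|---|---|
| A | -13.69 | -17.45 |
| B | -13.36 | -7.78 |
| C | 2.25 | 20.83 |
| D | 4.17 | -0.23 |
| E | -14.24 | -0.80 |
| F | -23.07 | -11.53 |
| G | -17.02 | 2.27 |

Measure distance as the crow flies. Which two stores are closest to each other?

Pairwise distances:
A–B: 9.68 km
A–C: 41.47 km
A–D: 24.81 km
A–E: 16.66 km
A–F: 11.09 km
A–G: 20.00 km
B–C: 32.59 km
B–D: 19.09 km
B–E: 7.04 km
B–F: 10.41 km
B–G: 10.70 km
C–D: 21.15 km
C–E: 27.20 km
C–F: 41.09 km
C–G: 26.75 km
D–E: 18.42 km
D–F: 29.49 km
D–G: 21.34 km
E–F: 13.90 km
E–G: 4.14 km
F–G: 15.07 km
Closest pair: E–G at 4.14 km.

E and G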